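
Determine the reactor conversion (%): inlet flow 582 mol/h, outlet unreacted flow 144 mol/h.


X = (F_in - F_out) / F_in * 100
Moles reacted = 582 - 144 = 438
X = 438 / 582 * 100
= 0.7526 * 100
= 75.26 %

75.26 %


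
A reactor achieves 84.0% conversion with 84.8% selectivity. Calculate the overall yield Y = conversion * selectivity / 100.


Overall yield = conversion (%) * selectivity (%) / 100
Conversion = 84.0%, Selectivity = 84.8%
Y = 84.0 * 84.8 / 100
= 71.232 %

71.232 %


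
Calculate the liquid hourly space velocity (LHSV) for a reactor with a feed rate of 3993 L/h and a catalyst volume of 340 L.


LHSV = volumetric feed rate / catalyst volume
= 3993 L/h / 340 L
= 11.74 h^-1

11.74 h^-1


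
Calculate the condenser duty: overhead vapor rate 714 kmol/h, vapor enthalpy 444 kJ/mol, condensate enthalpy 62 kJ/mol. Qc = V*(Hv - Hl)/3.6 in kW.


Qc = 714 * (444 - 62) / 3.6 = 714 * 382 / 3.6 = 75760

75760 kW


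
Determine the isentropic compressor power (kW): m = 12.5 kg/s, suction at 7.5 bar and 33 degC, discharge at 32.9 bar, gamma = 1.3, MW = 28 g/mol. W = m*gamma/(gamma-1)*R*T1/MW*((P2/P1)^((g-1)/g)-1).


Isentropic work: W = m*(gamma/(gamma-1))*(R*T1/MW)*((P2/P1)^((gamma-1)/gamma) - 1)
T1 = 33 + 273.15 = 306.15 K
Pressure ratio = 32.9 / 7.5 = 4.38667
Exponent = (1.3 - 1)/1.3 = 0.230769
(P2/P1)^exp - 1 = 4.38667^0.230769 - 1 = 0.406646
W = 12.5 * 1.3 / 0.3 * 8.314 * 306.15 / 28 * 0.406646 = 2002

2002 kW


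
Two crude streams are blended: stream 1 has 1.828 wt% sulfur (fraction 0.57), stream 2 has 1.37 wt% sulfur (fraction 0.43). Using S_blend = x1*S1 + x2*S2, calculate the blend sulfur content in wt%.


Linear sulfur blending: S_blend = x1*S1 + x2*S2
Contribution 1: 0.57 * 1.828 = 1.04196 wt%
Contribution 2: 0.43 * 1.37 = 0.5891 wt%
S_blend = 1.04196 + 0.5891 = 1.63106

1.63106 wt%


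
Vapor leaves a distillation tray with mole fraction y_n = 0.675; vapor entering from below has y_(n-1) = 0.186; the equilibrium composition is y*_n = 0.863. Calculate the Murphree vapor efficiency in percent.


Murphree vapor efficiency: EMV = (y_n - y_(n-1)) / (y*_n - y_(n-1)) * 100
EMV = (0.675 - 0.186) / (0.863 - 0.186) * 100 = 0.489 / 0.677 * 100 = 72.23

72.23 %


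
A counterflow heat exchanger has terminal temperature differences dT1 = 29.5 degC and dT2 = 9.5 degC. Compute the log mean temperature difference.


LMTD = (dT1 - dT2) / ln(dT1/dT2)
= (29.5 - 9.5) / ln(29.5 / 9.5) = 20 / 1.1331 = 17.65

17.65 degC


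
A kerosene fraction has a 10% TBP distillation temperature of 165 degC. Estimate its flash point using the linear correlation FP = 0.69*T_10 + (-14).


FP = 0.69 * 165 + (-14) = 99.85

99.85 degC


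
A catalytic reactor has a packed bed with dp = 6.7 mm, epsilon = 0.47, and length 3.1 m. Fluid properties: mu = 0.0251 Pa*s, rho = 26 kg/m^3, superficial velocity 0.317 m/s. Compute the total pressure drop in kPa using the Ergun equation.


dp = 6.7 mm = 0.0067 m
Viscous term = 150*0.0251*0.317*(1-0.47)^2 / (0.0067^2*0.47^3) = 71933.8
Inertial term = 1.75*26*0.317^2*(1-0.47) / (0.0067*0.47^3) = 3483.67
dP/L = 71933.8 + 3483.67 = 75417.5 Pa/m
dP = 75417.5 * 3.1 / 1000 = 233.8 kPa

233.8 kPa


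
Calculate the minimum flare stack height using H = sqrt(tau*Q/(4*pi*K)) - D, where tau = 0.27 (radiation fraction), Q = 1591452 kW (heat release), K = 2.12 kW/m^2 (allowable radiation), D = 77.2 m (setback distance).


tau*Q/(4*pi*K) = 0.27 * 1591452 / (4 * pi * 2.12) = 16129.2
sqrt(16129.2) = 127.001
H = 127.001 - 77.2 = 49.80

49.80 m


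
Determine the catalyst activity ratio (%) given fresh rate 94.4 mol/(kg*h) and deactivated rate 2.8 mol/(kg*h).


Activity (%) = (rate_used / rate_fresh) * 100
rate_used = 2.8, rate_fresh = 94.4
= (2.8 / 94.4) * 100
= 0.02966 * 100 = 2.966

2.966 %


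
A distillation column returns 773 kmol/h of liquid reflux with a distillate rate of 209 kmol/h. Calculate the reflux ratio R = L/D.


Reflux ratio definition: R = L / D (liquid returned / distillate withdrawn)
L = 773 kmol/h, D = 209 kmol/h
R = 773 / 209 = 3.699

3.699


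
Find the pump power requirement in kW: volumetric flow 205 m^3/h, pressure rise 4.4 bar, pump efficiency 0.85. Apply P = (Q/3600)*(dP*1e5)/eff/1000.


Q = 205 / 3600 = 0.0569444 m^3/s
P = 0.0569444 * (4.4 * 1e5) / 0.85 / 1000 = 29.48

29.48 kW


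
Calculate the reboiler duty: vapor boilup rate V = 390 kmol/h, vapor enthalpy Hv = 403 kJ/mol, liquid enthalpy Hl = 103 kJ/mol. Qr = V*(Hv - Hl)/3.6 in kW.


Qr = 390 * (403 - 103) / 3.6 = 390 * 300 / 3.6 = 32500

32500 kW


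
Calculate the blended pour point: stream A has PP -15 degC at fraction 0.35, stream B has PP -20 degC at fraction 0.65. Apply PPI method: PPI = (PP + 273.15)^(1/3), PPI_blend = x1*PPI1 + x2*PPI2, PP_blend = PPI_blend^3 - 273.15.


PPI_1 = (-15 + 273.15)^(1/3) = 6.36733
PPI_2 = (-20 + 273.15)^(1/3) = 6.325953
PPI_blend = 0.35 * 6.36733 + 0.65 * 6.325953 = 6.340435
PP_blend = 6.340435^3 - 273.15 = 254.8926 - 273.15 = -18.26

-18.26 degC


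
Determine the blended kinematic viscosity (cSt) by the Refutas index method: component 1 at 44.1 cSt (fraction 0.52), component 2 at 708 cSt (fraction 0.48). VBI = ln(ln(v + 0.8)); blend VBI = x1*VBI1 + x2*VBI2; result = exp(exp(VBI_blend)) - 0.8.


Refutas method: VBN_i = 14.534*ln(ln(visc_i + 0.8)) + 10.975, blended linearly by mass fraction; since VBN is linear in VBI_i = ln(ln(visc_i + 0.8)) and the fractions sum to 1, blend VBI directly: visc = exp(exp(VBI_blend)) - 0.8
VBI_1 = ln(ln(44.1 + 0.8)) = 1.33617
VBI_2 = ln(ln(708 + 0.8)) = 1.88154
VBI_blend = 0.52 * 1.33617 + 0.48 * 1.88154 = 1.59795
visc_blend = exp(exp(1.59795)) - 0.8 = 139.4

139.4 cSt


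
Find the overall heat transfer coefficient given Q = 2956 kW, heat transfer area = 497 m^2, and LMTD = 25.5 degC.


From Q = U*A*LMTD, U = Q / (A * LMTD)
U = 2956 / (497 * 25.5) = 2956 / 12673.5 = 0.2332

0.2332 kW/(m^2*K)


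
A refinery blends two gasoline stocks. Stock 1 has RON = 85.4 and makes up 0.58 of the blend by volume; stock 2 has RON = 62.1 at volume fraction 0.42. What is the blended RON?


Linear blending: RON_blend = sum(vi * RONi)
Contribution 1: 0.58 * 85.4 = 49.532
Contribution 2: 0.42 * 62.1 = 26.082
RON_blend = 49.532 + 26.082 = 75.614

75.614


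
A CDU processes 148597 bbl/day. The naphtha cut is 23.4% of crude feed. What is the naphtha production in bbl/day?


Crude throughput = 148597 bbl/day
Fraction yield = 23.4%
yield = throughput * fraction / 100
yield = 148597 * 23.4 / 100 = 34771.698

34771.698 bbl/day


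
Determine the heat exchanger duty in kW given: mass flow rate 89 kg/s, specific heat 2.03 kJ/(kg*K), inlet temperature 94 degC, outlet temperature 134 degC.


Q = m_dot * cp * delta_T
delta_T = 134 - 94 = 40 K
Q = 89 * 2.03 * 40
= 180.67 * 40
= 7226.8 kW

7226.8 kW


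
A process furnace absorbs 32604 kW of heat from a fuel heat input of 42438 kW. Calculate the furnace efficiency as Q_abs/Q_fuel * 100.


Furnace efficiency = Q_absorbed / Q_fuel * 100
= 32604 / 42438 * 100 = 76.83

76.83 %


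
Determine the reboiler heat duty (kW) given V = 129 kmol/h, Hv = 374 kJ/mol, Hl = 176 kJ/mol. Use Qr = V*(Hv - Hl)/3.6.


Qr = 129 * (374 - 176) / 3.6 = 129 * 198 / 3.6 = 7095

7095 kW


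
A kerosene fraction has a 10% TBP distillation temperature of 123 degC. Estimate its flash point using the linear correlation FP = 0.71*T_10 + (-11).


FP = 0.71 * 123 + (-11) = 76.33

76.33 degC


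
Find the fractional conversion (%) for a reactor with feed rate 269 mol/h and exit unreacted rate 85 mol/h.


X = (F_in - F_out) / F_in * 100
Moles reacted = 269 - 85 = 184
X = 184 / 269 * 100
= 0.6840 * 100
= 68.40 %

68.40 %


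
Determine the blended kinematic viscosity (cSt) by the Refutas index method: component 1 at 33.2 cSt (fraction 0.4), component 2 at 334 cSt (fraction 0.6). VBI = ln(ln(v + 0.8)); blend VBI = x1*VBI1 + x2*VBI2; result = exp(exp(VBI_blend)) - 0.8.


Refutas method: VBN_i = 14.534*ln(ln(visc_i + 0.8)) + 10.975, blended linearly by mass fraction; since VBN is linear in VBI_i = ln(ln(visc_i + 0.8)) and the fractions sum to 1, blend VBI directly: visc = exp(exp(VBI_blend)) - 0.8
VBI_1 = ln(ln(33.2 + 0.8)) = 1.26027
VBI_2 = ln(ln(334 + 0.8)) = 1.76019
VBI_blend = 0.4 * 1.26027 + 0.6 * 1.76019 = 1.56022
visc_blend = exp(exp(1.56022)) - 0.8 = 115.9

115.9 cSt


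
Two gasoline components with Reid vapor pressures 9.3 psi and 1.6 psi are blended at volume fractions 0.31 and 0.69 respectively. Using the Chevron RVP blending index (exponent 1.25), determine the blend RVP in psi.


Chevron index: RVP_blend = (sum xi*RVPi^1.25)^(1/1.25)
RVP^1.25 terms: 0.31 * 9.3^1.25 + 0.69 * 1.6^1.25 = 6.27625
RVP_blend = 6.27625^(1/1.25) = 4.347

4.347 psi


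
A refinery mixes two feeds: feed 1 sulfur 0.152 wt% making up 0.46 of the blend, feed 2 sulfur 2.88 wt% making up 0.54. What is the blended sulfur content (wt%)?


Linear sulfur blending: S_blend = x1*S1 + x2*S2
Contribution 1: 0.46 * 0.152 = 0.06992 wt%
Contribution 2: 0.54 * 2.88 = 1.5552 wt%
S_blend = 0.06992 + 1.5552 = 1.62512

1.62512 wt%


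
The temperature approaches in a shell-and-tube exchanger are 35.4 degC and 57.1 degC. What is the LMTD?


LMTD = (dT1 - dT2) / ln(dT1/dT2)
= (35.4 - 57.1) / ln(35.4 / 57.1) = -21.7 / -0.478092 = 45.39

45.39 degC


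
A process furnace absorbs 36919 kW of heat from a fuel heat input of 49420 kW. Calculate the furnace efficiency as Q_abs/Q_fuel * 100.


Furnace efficiency = Q_absorbed / Q_fuel * 100
= 36919 / 49420 * 100 = 74.70

74.70 %


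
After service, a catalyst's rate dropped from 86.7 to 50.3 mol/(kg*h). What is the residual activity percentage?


Activity (%) = (rate_used / rate_fresh) * 100
rate_used = 50.3, rate_fresh = 86.7
= (50.3 / 86.7) * 100
= 0.5802 * 100 = 58.02

58.02 %


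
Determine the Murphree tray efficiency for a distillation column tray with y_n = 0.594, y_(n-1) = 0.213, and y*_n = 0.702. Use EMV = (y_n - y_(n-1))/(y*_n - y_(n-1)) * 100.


Murphree vapor efficiency: EMV = (y_n - y_(n-1)) / (y*_n - y_(n-1)) * 100
EMV = (0.594 - 0.213) / (0.702 - 0.213) * 100 = 0.381 / 0.489 * 100 = 77.91

77.91 %


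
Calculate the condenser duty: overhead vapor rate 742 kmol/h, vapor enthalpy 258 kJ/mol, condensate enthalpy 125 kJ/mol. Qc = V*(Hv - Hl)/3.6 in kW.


Qc = 742 * (258 - 125) / 3.6 = 742 * 133 / 3.6 = 27410

27410 kW


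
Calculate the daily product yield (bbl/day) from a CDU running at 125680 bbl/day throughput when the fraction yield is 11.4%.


Crude throughput = 125680 bbl/day
Fraction yield = 11.4%
yield = throughput * fraction / 100
yield = 125680 * 11.4 / 100 = 14327.52

14327.52 bbl/day


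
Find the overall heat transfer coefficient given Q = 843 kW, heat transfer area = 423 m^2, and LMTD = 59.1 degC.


From Q = U*A*LMTD, U = Q / (A * LMTD)
U = 843 / (423 * 59.1) = 843 / 24999.3 = 0.03372

0.03372 kW/(m^2*K)


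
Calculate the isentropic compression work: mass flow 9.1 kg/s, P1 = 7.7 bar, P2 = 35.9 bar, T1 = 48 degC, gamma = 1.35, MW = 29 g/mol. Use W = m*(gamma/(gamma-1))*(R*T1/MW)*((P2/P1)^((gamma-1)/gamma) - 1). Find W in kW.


Isentropic work: W = m*(gamma/(gamma-1))*(R*T1/MW)*((P2/P1)^((gamma-1)/gamma) - 1)
T1 = 48 + 273.15 = 321.15 K
Pressure ratio = 35.9 / 7.7 = 4.66234
Exponent = (1.35 - 1)/1.35 = 0.259259
(P2/P1)^exp - 1 = 4.66234^0.259259 - 1 = 0.490533
W = 9.1 * 1.35 / 0.35 * 8.314 * 321.15 / 29 * 0.490533 = 1585

1585 kW


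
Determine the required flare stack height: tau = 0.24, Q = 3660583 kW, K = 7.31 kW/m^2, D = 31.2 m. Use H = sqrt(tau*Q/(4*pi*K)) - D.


tau*Q/(4*pi*K) = 0.24 * 3660583 / (4 * pi * 7.31) = 9563.88
sqrt(9563.88) = 97.7951
H = 97.7951 - 31.2 = 66.60

66.60 m


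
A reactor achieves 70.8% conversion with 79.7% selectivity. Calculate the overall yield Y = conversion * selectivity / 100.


Overall yield = conversion (%) * selectivity (%) / 100
Conversion = 70.8%, Selectivity = 79.7%
Y = 70.8 * 79.7 / 100
= 56.4276 %

56.4276 %


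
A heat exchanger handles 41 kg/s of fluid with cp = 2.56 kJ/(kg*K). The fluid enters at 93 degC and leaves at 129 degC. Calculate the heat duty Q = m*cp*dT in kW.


Q = m_dot * cp * delta_T
delta_T = 129 - 93 = 36 K
Q = 41 * 2.56 * 36
= 104.96 * 36
= 3778.56 kW

3778.56 kW


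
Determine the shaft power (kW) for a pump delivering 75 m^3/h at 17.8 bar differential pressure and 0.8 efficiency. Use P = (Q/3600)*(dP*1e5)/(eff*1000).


Q = 75 / 3600 = 0.0208333 m^3/s
P = 0.0208333 * (17.8 * 1e5) / 0.8 / 1000 = 46.35

46.35 kW


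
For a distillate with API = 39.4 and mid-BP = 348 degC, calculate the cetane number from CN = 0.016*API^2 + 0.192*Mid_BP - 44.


CN = 0.016 * 39.4^2 + 0.192 * 348 - 44
CN = 24.83776 + 66.816 - 44 = 47.65376

47.65376


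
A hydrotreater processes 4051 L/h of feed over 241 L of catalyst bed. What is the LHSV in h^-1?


LHSV = volumetric feed rate / catalyst volume
= 4051 L/h / 241 L
= 16.81 h^-1

16.81 h^-1


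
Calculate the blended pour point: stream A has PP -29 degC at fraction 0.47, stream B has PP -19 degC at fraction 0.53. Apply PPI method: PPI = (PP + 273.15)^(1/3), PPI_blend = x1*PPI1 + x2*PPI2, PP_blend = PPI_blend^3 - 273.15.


PPI_1 = (-29 + 273.15)^(1/3) = 6.25008
PPI_2 = (-19 + 273.15)^(1/3) = 6.334272
PPI_blend = 0.47 * 6.25008 + 0.53 * 6.334272 = 6.294702
PP_blend = 6.294702^3 - 273.15 = 249.4167 - 273.15 = -23.73

-23.73 degC


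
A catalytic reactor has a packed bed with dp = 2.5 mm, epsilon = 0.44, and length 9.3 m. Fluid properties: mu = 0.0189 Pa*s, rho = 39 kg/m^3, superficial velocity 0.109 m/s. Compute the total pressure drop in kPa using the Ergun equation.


dp = 2.5 mm = 0.0025 m
Viscous term = 150*0.0189*0.109*(1-0.44)^2 / (0.0025^2*0.44^3) = 182019
Inertial term = 1.75*39*0.109^2*(1-0.44) / (0.0025*0.44^3) = 2132.29
dP/L = 182019 + 2132.29 = 184151 Pa/m
dP = 184151 * 9.3 / 1000 = 1713 kPa

1713 kPa


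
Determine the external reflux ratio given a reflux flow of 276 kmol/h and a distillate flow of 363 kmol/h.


Reflux ratio definition: R = L / D (liquid returned / distillate withdrawn)
L = 276 kmol/h, D = 363 kmol/h
R = 276 / 363 = 0.7603

0.7603


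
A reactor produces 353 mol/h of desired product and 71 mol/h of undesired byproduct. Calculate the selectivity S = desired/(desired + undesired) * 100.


Selectivity = desired / (desired + undesired) * 100
Total products = 353 + 71 = 424 mol/h
S = 353 / 424 * 100
= 0.8325 * 100
= 83.25 %

83.25 %


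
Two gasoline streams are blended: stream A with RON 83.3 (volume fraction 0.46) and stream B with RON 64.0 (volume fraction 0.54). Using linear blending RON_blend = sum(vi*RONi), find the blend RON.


Linear blending: RON_blend = sum(vi * RONi)
Contribution 1: 0.46 * 83.3 = 38.318
Contribution 2: 0.54 * 64.0 = 34.56
RON_blend = 38.318 + 34.56 = 72.878

72.878


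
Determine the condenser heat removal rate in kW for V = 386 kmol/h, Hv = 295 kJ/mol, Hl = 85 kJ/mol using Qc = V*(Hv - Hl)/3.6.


Qc = 386 * (295 - 85) / 3.6 = 386 * 210 / 3.6 = 22520

22520 kW


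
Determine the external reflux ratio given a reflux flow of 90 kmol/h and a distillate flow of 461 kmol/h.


Reflux ratio definition: R = L / D (liquid returned / distillate withdrawn)
L = 90 kmol/h, D = 461 kmol/h
R = 90 / 461 = 0.1952

0.1952


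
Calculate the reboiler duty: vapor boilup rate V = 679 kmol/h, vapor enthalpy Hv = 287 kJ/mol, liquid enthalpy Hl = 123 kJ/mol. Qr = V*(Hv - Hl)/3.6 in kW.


Qr = 679 * (287 - 123) / 3.6 = 679 * 164 / 3.6 = 30930

30930 kW


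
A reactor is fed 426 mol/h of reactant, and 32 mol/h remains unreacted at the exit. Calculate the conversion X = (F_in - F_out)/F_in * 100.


X = (F_in - F_out) / F_in * 100
Moles reacted = 426 - 32 = 394
X = 394 / 426 * 100
= 0.9249 * 100
= 92.49 %

92.49 %


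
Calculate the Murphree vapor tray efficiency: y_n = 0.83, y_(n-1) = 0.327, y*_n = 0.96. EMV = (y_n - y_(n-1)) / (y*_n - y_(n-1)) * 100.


Murphree vapor efficiency: EMV = (y_n - y_(n-1)) / (y*_n - y_(n-1)) * 100
EMV = (0.83 - 0.327) / (0.96 - 0.327) * 100 = 0.503 / 0.633 * 100 = 79.46

79.46 %


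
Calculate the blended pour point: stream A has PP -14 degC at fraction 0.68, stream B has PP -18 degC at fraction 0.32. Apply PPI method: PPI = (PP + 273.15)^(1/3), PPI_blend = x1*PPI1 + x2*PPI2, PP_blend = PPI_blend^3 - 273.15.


PPI_1 = (-14 + 273.15)^(1/3) = 6.375541
PPI_2 = (-18 + 273.15)^(1/3) = 6.342569
PPI_blend = 0.68 * 6.375541 + 0.32 * 6.342569 = 6.36499
PP_blend = 6.36499^3 - 273.15 = 257.8655 - 273.15 = -15.28

-15.28 degC


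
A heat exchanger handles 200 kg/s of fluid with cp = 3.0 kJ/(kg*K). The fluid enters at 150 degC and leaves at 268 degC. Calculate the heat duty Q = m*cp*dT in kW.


Q = m_dot * cp * delta_T
delta_T = 268 - 150 = 118 K
Q = 200 * 3.0 * 118
= 600 * 118
= 70800 kW

70800 kW


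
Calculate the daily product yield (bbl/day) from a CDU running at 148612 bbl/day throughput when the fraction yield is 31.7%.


Crude throughput = 148612 bbl/day
Fraction yield = 31.7%
yield = throughput * fraction / 100
yield = 148612 * 31.7 / 100 = 47110.004

47110.004 bbl/day


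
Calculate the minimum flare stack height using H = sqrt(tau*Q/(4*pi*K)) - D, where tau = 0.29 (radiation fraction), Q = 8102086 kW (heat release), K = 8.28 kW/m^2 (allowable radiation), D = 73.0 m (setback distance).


tau*Q/(4*pi*K) = 0.29 * 8102086 / (4 * pi * 8.28) = 22581.6
sqrt(22581.6) = 150.272
H = 150.272 - 73.0 = 77.27

77.27 m


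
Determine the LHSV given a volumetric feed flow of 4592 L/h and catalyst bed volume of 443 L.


LHSV = volumetric feed rate / catalyst volume
= 4592 L/h / 443 L
= 10.37 h^-1

10.37 h^-1


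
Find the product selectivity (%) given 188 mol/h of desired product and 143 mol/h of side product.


Selectivity = desired / (desired + undesired) * 100
Total products = 188 + 143 = 331 mol/h
S = 188 / 331 * 100
= 0.5680 * 100
= 56.80 %

56.80 %


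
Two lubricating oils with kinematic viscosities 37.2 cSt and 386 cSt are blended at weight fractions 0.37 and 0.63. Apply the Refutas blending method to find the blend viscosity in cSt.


Refutas method: VBN_i = 14.534*ln(ln(visc_i + 0.8)) + 10.975, blended linearly by mass fraction; since VBN is linear in VBI_i = ln(ln(visc_i + 0.8)) and the fractions sum to 1, blend VBI directly: visc = exp(exp(VBI_blend)) - 0.8
VBI_1 = ln(ln(37.2 + 0.8)) = 1.29132
VBI_2 = ln(ln(386 + 0.8)) = 1.78472
VBI_blend = 0.37 * 1.29132 + 0.63 * 1.78472 = 1.60216
visc_blend = exp(exp(1.60216)) - 0.8 = 142.3

142.3 cSt


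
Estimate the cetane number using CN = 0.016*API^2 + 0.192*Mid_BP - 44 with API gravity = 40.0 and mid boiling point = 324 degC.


CN = 0.016 * 40.0^2 + 0.192 * 324 - 44
CN = 25.6 + 62.208 - 44 = 43.808

43.808


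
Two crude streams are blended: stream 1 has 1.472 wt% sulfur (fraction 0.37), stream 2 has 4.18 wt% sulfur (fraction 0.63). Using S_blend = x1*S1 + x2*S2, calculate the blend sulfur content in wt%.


Linear sulfur blending: S_blend = x1*S1 + x2*S2
Contribution 1: 0.37 * 1.472 = 0.54464 wt%
Contribution 2: 0.63 * 4.18 = 2.6334 wt%
S_blend = 0.54464 + 2.6334 = 3.17804

3.17804 wt%


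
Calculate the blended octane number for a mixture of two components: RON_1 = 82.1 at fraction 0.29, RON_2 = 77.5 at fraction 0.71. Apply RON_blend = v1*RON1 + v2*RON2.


Linear blending: RON_blend = sum(vi * RONi)
Contribution 1: 0.29 * 82.1 = 23.809
Contribution 2: 0.71 * 77.5 = 55.025
RON_blend = 23.809 + 55.025 = 78.834

78.834


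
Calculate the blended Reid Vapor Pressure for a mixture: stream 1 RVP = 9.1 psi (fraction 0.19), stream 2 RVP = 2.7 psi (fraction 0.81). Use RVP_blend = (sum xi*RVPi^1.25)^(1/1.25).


Chevron index: RVP_blend = (sum xi*RVPi^1.25)^(1/1.25)
RVP^1.25 terms: 0.19 * 9.1^1.25 + 0.81 * 2.7^1.25 = 5.80643
RVP_blend = 5.80643^(1/1.25) = 4.084

4.084 psi


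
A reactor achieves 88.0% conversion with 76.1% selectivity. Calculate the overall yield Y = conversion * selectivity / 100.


Overall yield = conversion (%) * selectivity (%) / 100
Conversion = 88.0%, Selectivity = 76.1%
Y = 88.0 * 76.1 / 100
= 66.968 %

66.968 %


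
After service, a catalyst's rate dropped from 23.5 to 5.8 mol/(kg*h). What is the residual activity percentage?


Activity (%) = (rate_used / rate_fresh) * 100
rate_used = 5.8, rate_fresh = 23.5
= (5.8 / 23.5) * 100
= 0.2468 * 100 = 24.68

24.68 %


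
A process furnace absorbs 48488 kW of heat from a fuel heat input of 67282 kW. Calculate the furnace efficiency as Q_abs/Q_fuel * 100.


Furnace efficiency = Q_absorbed / Q_fuel * 100
= 48488 / 67282 * 100 = 72.07

72.07 %


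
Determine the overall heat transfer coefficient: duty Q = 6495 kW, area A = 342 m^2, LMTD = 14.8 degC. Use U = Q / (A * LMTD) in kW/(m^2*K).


From Q = U*A*LMTD, U = Q / (A * LMTD)
U = 6495 / (342 * 14.8) = 6495 / 5061.6 = 1.283

1.283 kW/(m^2*K)


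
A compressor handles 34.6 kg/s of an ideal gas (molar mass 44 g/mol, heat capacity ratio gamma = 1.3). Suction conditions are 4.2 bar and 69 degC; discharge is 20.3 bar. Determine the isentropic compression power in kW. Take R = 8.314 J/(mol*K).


Isentropic work: W = m*(gamma/(gamma-1))*(R*T1/MW)*((P2/P1)^((gamma-1)/gamma) - 1)
T1 = 69 + 273.15 = 342.15 K
Pressure ratio = 20.3 / 4.2 = 4.83333
Exponent = (1.3 - 1)/1.3 = 0.230769
(P2/P1)^exp - 1 = 4.83333^0.230769 - 1 = 0.438477
W = 34.6 * 1.3 / 0.3 * 8.314 * 342.15 / 44 * 0.438477 = 4250

4250 kW


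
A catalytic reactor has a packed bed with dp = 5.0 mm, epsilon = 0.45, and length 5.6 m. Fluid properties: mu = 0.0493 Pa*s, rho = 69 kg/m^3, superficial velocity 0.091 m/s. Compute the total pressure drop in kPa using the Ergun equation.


dp = 5.0 mm = 0.005 m
Viscous term = 150*0.0493*0.091*(1-0.45)^2 / (0.005^2*0.45^3) = 89356.8
Inertial term = 1.75*69*0.091^2*(1-0.45) / (0.005*0.45^3) = 1207.05
dP/L = 89356.8 + 1207.05 = 90563.9 Pa/m
dP = 90563.9 * 5.6 / 1000 = 507.2 kPa

507.2 kPa


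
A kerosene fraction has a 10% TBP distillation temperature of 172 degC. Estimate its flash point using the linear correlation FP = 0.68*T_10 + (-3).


FP = 0.68 * 172 + (-3) = 113.96

113.96 degC


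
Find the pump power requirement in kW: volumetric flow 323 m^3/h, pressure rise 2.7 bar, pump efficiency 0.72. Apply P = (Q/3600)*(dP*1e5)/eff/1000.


Q = 323 / 3600 = 0.0897222 m^3/s
P = 0.0897222 * (2.7 * 1e5) / 0.72 / 1000 = 33.65

33.65 kW


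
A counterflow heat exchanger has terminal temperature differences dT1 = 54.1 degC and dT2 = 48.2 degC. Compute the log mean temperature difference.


LMTD = (dT1 - dT2) / ln(dT1/dT2)
= (54.1 - 48.2) / ln(54.1 / 48.2) = 5.9 / 0.115475 = 51.09

51.09 degC


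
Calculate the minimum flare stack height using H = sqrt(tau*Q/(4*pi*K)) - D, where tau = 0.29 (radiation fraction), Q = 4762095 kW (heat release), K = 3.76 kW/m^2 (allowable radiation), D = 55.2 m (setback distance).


tau*Q/(4*pi*K) = 0.29 * 4762095 / (4 * pi * 3.76) = 29227.9
sqrt(29227.9) = 170.962
H = 170.962 - 55.2 = 115.8

115.8 m


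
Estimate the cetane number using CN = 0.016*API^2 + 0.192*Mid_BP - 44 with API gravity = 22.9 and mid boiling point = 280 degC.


CN = 0.016 * 22.9^2 + 0.192 * 280 - 44
CN = 8.39056 + 53.76 - 44 = 18.15056

18.15056


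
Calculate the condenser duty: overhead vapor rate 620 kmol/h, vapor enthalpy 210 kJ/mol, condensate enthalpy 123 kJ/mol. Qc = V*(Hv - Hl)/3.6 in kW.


Qc = 620 * (210 - 123) / 3.6 = 620 * 87 / 3.6 = 14980

14980 kW


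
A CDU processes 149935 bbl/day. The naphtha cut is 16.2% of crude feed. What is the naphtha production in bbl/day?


Crude throughput = 149935 bbl/day
Fraction yield = 16.2%
yield = throughput * fraction / 100
yield = 149935 * 16.2 / 100 = 24289.47

24289.47 bbl/day


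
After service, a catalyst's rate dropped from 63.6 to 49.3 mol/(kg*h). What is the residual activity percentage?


Activity (%) = (rate_used / rate_fresh) * 100
rate_used = 49.3, rate_fresh = 63.6
= (49.3 / 63.6) * 100
= 0.7752 * 100 = 77.52

77.52 %


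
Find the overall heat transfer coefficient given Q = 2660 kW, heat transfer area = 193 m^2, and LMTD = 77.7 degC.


From Q = U*A*LMTD, U = Q / (A * LMTD)
U = 2660 / (193 * 77.7) = 2660 / 14996.1 = 0.1774

0.1774 kW/(m^2*K)


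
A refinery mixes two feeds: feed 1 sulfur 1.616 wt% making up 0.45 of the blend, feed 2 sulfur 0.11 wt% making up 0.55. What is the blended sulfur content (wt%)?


Linear sulfur blending: S_blend = x1*S1 + x2*S2
Contribution 1: 0.45 * 1.616 = 0.7272 wt%
Contribution 2: 0.55 * 0.11 = 0.0605 wt%
S_blend = 0.7272 + 0.0605 = 0.7877

0.7877 wt%


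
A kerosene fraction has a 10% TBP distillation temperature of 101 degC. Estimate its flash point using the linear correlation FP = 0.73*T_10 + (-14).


FP = 0.73 * 101 + (-14) = 59.73

59.73 degC


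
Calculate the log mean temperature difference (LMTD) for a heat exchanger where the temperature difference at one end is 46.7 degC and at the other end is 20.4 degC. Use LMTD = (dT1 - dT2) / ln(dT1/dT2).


LMTD = (dT1 - dT2) / ln(dT1/dT2)
= (46.7 - 20.4) / ln(46.7 / 20.4) = 26.3 / 0.828209 = 31.76

31.76 degC


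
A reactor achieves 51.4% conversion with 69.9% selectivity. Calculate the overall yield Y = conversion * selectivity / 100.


Overall yield = conversion (%) * selectivity (%) / 100
Conversion = 51.4%, Selectivity = 69.9%
Y = 51.4 * 69.9 / 100
= 35.9286 %

35.9286 %


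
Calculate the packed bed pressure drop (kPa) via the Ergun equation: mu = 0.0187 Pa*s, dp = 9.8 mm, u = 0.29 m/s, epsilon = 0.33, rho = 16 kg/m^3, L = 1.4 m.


dp = 9.8 mm = 0.0098 m
Viscous term = 150*0.0187*0.29*(1-0.33)^2 / (0.0098^2*0.33^3) = 105800
Inertial term = 1.75*16*0.29^2*(1-0.33) / (0.0098*0.33^3) = 4479.82
dP/L = 105800 + 4479.82 = 110280 Pa/m
dP = 110280 * 1.4 / 1000 = 154.4 kPa

154.4 kPa


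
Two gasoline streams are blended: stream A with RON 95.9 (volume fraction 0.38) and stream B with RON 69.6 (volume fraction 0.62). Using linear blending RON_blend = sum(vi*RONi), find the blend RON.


Linear blending: RON_blend = sum(vi * RONi)
Contribution 1: 0.38 * 95.9 = 36.442
Contribution 2: 0.62 * 69.6 = 43.152
RON_blend = 36.442 + 43.152 = 79.594

79.594


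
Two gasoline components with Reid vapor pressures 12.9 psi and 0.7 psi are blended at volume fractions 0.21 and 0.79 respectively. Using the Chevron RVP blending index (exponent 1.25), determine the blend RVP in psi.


Chevron index: RVP_blend = (sum xi*RVPi^1.25)^(1/1.25)
RVP^1.25 terms: 0.21 * 12.9^1.25 + 0.79 * 0.7^1.25 = 5.63983
RVP_blend = 5.63983^(1/1.25) = 3.990

3.990 psi


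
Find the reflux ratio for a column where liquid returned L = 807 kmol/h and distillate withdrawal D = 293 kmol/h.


Reflux ratio definition: R = L / D (liquid returned / distillate withdrawn)
L = 807 kmol/h, D = 293 kmol/h
R = 807 / 293 = 2.754

2.754


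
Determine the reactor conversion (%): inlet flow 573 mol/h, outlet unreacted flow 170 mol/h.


X = (F_in - F_out) / F_in * 100
Moles reacted = 573 - 170 = 403
X = 403 / 573 * 100
= 0.7033 * 100
= 70.33 %

70.33 %


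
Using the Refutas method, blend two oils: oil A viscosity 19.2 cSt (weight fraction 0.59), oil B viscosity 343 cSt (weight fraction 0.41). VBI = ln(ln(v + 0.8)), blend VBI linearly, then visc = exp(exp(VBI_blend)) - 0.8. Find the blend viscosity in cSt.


Refutas method: VBN_i = 14.534*ln(ln(visc_i + 0.8)) + 10.975, blended linearly by mass fraction; since VBN is linear in VBI_i = ln(ln(visc_i + 0.8)) and the fractions sum to 1, blend VBI directly: visc = exp(exp(VBI_blend)) - 0.8
VBI_1 = ln(ln(19.2 + 0.8)) = 1.09719
VBI_2 = ln(ln(343 + 0.8)) = 1.76474
VBI_blend = 0.59 * 1.09719 + 0.41 * 1.76474 = 1.37089
visc_blend = exp(exp(1.37089)) - 0.8 = 50.56

50.56 cSt


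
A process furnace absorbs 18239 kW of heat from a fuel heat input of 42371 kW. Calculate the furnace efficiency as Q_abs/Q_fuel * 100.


Furnace efficiency = Q_absorbed / Q_fuel * 100
= 18239 / 42371 * 100 = 43.05

43.05 %


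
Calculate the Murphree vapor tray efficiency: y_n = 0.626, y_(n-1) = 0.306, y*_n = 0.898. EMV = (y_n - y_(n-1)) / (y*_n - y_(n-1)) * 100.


Murphree vapor efficiency: EMV = (y_n - y_(n-1)) / (y*_n - y_(n-1)) * 100
EMV = (0.626 - 0.306) / (0.898 - 0.306) * 100 = 0.32 / 0.592 * 100 = 54.05

54.05 %


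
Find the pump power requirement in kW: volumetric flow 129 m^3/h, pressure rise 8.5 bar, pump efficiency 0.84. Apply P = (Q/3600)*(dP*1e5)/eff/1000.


Q = 129 / 3600 = 0.0358333 m^3/s
P = 0.0358333 * (8.5 * 1e5) / 0.84 / 1000 = 36.26

36.26 kW


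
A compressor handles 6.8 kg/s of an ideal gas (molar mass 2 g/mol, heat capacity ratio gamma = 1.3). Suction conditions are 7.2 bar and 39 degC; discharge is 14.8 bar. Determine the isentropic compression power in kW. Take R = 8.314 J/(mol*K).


Isentropic work: W = m*(gamma/(gamma-1))*(R*T1/MW)*((P2/P1)^((gamma-1)/gamma) - 1)
T1 = 39 + 273.15 = 312.15 K
Pressure ratio = 14.8 / 7.2 = 2.05556
Exponent = (1.3 - 1)/1.3 = 0.230769
(P2/P1)^exp - 1 = 2.05556^0.230769 - 1 = 0.180904
W = 6.8 * 1.3 / 0.3 * 8.314 * 312.15 / 2 * 0.180904 = 6917

6917 kW


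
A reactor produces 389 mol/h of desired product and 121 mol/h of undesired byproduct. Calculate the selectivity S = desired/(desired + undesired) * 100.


Selectivity = desired / (desired + undesired) * 100
Total products = 389 + 121 = 510 mol/h
S = 389 / 510 * 100
= 0.7627 * 100
= 76.27 %

76.27 %


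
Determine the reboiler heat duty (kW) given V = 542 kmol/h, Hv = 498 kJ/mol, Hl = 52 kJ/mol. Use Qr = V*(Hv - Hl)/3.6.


Qr = 542 * (498 - 52) / 3.6 = 542 * 446 / 3.6 = 67150

67150 kW


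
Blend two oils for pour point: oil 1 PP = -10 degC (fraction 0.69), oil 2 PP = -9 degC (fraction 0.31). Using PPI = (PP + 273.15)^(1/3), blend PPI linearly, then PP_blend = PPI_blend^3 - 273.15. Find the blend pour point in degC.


PPI_1 = (-10 + 273.15)^(1/3) = 6.408176
PPI_2 = (-9 + 273.15)^(1/3) = 6.416283
PPI_blend = 0.69 * 6.408176 + 0.31 * 6.416283 = 6.410689
PP_blend = 6.410689^3 - 273.15 = 263.4597 - 273.15 = -9.69

-9.69 degC


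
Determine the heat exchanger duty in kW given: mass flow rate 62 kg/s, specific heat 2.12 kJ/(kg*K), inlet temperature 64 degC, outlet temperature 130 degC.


Q = m_dot * cp * delta_T
delta_T = 130 - 64 = 66 K
Q = 62 * 2.12 * 66
= 131.44 * 66
= 8675.04 kW

8675.04 kW


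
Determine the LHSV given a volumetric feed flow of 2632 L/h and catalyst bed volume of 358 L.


LHSV = volumetric feed rate / catalyst volume
= 2632 L/h / 358 L
= 7.352 h^-1

7.352 h^-1


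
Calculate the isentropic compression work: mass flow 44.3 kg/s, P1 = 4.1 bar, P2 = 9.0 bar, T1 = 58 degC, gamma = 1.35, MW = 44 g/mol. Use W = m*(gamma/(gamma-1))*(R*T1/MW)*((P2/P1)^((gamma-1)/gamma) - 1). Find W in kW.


Isentropic work: W = m*(gamma/(gamma-1))*(R*T1/MW)*((P2/P1)^((gamma-1)/gamma) - 1)
T1 = 58 + 273.15 = 331.15 K
Pressure ratio = 9.0 / 4.1 = 2.19512
Exponent = (1.35 - 1)/1.35 = 0.259259
(P2/P1)^exp - 1 = 2.19512^0.259259 - 1 = 0.226101
W = 44.3 * 1.35 / 0.35 * 8.314 * 331.15 / 44 * 0.226101 = 2417

2417 kW


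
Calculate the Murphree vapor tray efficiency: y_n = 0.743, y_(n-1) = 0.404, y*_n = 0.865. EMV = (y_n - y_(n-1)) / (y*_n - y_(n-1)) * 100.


Murphree vapor efficiency: EMV = (y_n - y_(n-1)) / (y*_n - y_(n-1)) * 100
EMV = (0.743 - 0.404) / (0.865 - 0.404) * 100 = 0.339 / 0.461 * 100 = 73.54

73.54 %


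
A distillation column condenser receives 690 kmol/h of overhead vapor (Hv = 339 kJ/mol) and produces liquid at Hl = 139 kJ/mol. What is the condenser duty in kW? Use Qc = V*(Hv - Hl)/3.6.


Qc = 690 * (339 - 139) / 3.6 = 690 * 200 / 3.6 = 38330

38330 kW


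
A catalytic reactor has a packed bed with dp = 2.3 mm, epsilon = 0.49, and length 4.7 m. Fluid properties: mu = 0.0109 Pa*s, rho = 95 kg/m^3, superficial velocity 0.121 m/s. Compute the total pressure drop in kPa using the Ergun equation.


dp = 2.3 mm = 0.0023 m
Viscous term = 150*0.0109*0.121*(1-0.49)^2 / (0.0023^2*0.49^3) = 82679.8
Inertial term = 1.75*95*0.121^2*(1-0.49) / (0.0023*0.49^3) = 4587.61
dP/L = 82679.8 + 4587.61 = 87267.4 Pa/m
dP = 87267.4 * 4.7 / 1000 = 410.2 kPa

410.2 kPa


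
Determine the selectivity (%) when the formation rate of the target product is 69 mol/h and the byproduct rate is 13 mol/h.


Selectivity = desired / (desired + undesired) * 100
Total products = 69 + 13 = 82 mol/h
S = 69 / 82 * 100
= 0.8415 * 100
= 84.15 %

84.15 %


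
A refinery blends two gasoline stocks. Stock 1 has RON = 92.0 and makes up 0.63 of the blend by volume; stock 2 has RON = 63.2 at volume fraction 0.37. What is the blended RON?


Linear blending: RON_blend = sum(vi * RONi)
Contribution 1: 0.63 * 92.0 = 57.96
Contribution 2: 0.37 * 63.2 = 23.384
RON_blend = 57.96 + 23.384 = 81.344

81.344


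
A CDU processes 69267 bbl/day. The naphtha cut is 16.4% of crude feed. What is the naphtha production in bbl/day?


Crude throughput = 69267 bbl/day
Fraction yield = 16.4%
yield = throughput * fraction / 100
yield = 69267 * 16.4 / 100 = 11359.788

11359.788 bbl/day


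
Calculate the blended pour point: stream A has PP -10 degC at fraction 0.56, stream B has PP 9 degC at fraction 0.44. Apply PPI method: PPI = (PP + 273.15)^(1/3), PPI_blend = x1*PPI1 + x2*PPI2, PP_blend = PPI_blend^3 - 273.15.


PPI_1 = (-10 + 273.15)^(1/3) = 6.408176
PPI_2 = (9 + 273.15)^(1/3) = 6.558835
PPI_blend = 0.56 * 6.408176 + 0.44 * 6.558835 = 6.474466
PP_blend = 6.474466^3 - 273.15 = 271.4013 - 273.15 = -1.75

-1.75 degC


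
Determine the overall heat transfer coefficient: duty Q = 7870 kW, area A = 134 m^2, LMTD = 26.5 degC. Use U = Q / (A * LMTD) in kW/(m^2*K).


From Q = U*A*LMTD, U = Q / (A * LMTD)
U = 7870 / (134 * 26.5) = 7870 / 3551 = 2.216

2.216 kW/(m^2*K)


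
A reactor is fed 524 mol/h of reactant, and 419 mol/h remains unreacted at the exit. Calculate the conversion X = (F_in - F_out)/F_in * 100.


X = (F_in - F_out) / F_in * 100
Moles reacted = 524 - 419 = 105
X = 105 / 524 * 100
= 0.2004 * 100
= 20.04 %

20.04 %


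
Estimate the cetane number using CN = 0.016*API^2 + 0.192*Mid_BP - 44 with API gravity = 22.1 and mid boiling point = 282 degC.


CN = 0.016 * 22.1^2 + 0.192 * 282 - 44
CN = 7.81456 + 54.144 - 44 = 17.95856

17.95856


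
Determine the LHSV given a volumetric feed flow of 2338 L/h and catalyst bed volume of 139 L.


LHSV = volumetric feed rate / catalyst volume
= 2338 L/h / 139 L
= 16.82 h^-1

16.82 h^-1


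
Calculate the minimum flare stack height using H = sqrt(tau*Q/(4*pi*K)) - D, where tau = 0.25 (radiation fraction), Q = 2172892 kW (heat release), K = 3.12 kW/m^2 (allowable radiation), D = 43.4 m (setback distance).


tau*Q/(4*pi*K) = 0.25 * 2172892 / (4 * pi * 3.12) = 13855.2
sqrt(13855.2) = 117.708
H = 117.708 - 43.4 = 74.31

74.31 m


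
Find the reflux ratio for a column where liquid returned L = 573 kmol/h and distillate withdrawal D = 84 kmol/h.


Reflux ratio definition: R = L / D (liquid returned / distillate withdrawn)
L = 573 kmol/h, D = 84 kmol/h
R = 573 / 84 = 6.821

6.821


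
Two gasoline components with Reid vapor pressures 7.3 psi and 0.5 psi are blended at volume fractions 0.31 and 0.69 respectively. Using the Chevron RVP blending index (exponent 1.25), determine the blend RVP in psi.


Chevron index: RVP_blend = (sum xi*RVPi^1.25)^(1/1.25)
RVP^1.25 terms: 0.31 * 7.3^1.25 + 0.69 * 0.5^1.25 = 4.00987
RVP_blend = 4.00987^(1/1.25) = 3.037

3.037 psi


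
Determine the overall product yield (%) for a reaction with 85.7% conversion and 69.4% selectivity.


Overall yield = conversion (%) * selectivity (%) / 100
Conversion = 85.7%, Selectivity = 69.4%
Y = 85.7 * 69.4 / 100
= 59.4758 %

59.4758 %


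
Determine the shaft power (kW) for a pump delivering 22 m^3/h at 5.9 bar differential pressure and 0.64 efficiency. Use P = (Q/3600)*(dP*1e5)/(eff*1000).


Q = 22 / 3600 = 0.00611111 m^3/s
P = 0.00611111 * (5.9 * 1e5) / 0.64 / 1000 = 5.634

5.634 kW


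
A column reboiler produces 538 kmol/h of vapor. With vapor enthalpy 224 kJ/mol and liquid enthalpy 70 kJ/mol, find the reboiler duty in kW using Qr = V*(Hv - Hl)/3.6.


Qr = 538 * (224 - 70) / 3.6 = 538 * 154 / 3.6 = 23010

23010 kW


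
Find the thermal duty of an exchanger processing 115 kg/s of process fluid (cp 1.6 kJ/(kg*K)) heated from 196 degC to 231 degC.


Q = m_dot * cp * delta_T
delta_T = 231 - 196 = 35 K
Q = 115 * 1.6 * 35
= 184 * 35
= 6440 kW

6440 kW


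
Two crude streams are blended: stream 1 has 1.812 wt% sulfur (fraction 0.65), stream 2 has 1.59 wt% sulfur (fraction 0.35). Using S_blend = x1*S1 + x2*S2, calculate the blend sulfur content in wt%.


Linear sulfur blending: S_blend = x1*S1 + x2*S2
Contribution 1: 0.65 * 1.812 = 1.1778 wt%
Contribution 2: 0.35 * 1.59 = 0.5565 wt%
S_blend = 1.1778 + 0.5565 = 1.7343

1.7343 wt%


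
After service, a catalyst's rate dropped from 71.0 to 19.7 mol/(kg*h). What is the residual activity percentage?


Activity (%) = (rate_used / rate_fresh) * 100
rate_used = 19.7, rate_fresh = 71.0
= (19.7 / 71.0) * 100
= 0.2775 * 100 = 27.75

27.75 %


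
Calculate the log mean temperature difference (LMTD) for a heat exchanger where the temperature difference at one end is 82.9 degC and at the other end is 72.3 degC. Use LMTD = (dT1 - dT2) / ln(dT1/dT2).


LMTD = (dT1 - dT2) / ln(dT1/dT2)
= (82.9 - 72.3) / ln(82.9 / 72.3) = 10.6 / 0.136811 = 77.48

77.48 degC


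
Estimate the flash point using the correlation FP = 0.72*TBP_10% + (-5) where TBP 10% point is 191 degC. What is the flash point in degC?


FP = 0.72 * 191 + (-5) = 132.52

132.52 degC


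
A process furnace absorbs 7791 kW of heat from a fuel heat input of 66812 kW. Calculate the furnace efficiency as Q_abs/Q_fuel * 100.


Furnace efficiency = Q_absorbed / Q_fuel * 100
= 7791 / 66812 * 100 = 11.66

11.66 %


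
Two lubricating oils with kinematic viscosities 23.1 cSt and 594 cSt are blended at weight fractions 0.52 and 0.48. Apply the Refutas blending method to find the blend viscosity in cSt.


Refutas method: VBN_i = 14.534*ln(ln(visc_i + 0.8)) + 10.975, blended linearly by mass fraction; since VBN is linear in VBI_i = ln(ln(visc_i + 0.8)) and the fractions sum to 1, blend VBI directly: visc = exp(exp(VBI_blend)) - 0.8
VBI_1 = ln(ln(23.1 + 0.8)) = 1.15495
VBI_2 = ln(ln(594 + 0.8)) = 1.85446
VBI_blend = 0.52 * 1.15495 + 0.48 * 1.85446 = 1.49071
visc_blend = exp(exp(1.49071)) - 0.8 = 84.00

84.00 cSt


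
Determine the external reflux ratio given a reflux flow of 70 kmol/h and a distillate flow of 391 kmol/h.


Reflux ratio definition: R = L / D (liquid returned / distillate withdrawn)
L = 70 kmol/h, D = 391 kmol/h
R = 70 / 391 = 0.1790

0.1790


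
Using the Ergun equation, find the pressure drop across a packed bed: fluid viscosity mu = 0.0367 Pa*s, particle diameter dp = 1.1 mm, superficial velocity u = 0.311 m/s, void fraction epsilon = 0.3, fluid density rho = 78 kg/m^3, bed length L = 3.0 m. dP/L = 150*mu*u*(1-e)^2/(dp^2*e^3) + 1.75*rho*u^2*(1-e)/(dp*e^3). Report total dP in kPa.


dp = 1.1 mm = 0.0011 m
Viscous term = 150*0.0367*0.311*(1-0.3)^2 / (0.0011^2*0.3^3) = 25678200
Inertial term = 1.75*78*0.311^2*(1-0.3) / (0.0011*0.3^3) = 311168
dP/L = 25678200 + 311168 = 25989400 Pa/m
dP = 25989400 * 3.0 / 1000 = 77970 kPa

77970 kPa


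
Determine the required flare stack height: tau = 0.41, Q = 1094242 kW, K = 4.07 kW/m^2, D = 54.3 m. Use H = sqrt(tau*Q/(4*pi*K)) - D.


tau*Q/(4*pi*K) = 0.41 * 1094242 / (4 * pi * 4.07) = 8771.89
sqrt(8771.89) = 93.6584
H = 93.6584 - 54.3 = 39.36

39.36 m


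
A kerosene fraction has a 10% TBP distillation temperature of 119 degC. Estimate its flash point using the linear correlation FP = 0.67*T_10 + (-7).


FP = 0.67 * 119 + (-7) = 72.73

72.73 degC


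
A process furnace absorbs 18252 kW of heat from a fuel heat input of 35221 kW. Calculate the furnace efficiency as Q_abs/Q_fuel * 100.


Furnace efficiency = Q_absorbed / Q_fuel * 100
= 18252 / 35221 * 100 = 51.82

51.82 %
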